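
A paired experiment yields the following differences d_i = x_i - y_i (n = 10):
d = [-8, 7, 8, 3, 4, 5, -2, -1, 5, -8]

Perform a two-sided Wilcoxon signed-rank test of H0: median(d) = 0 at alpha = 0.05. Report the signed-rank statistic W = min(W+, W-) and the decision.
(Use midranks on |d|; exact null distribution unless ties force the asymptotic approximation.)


Step 1: Drop any zero differences (none here) and take |d_i|.
|d| = [8, 7, 8, 3, 4, 5, 2, 1, 5, 8]
Step 2: Midrank |d_i| (ties get averaged ranks).
ranks: |8|->9, |7|->7, |8|->9, |3|->3, |4|->4, |5|->5.5, |2|->2, |1|->1, |5|->5.5, |8|->9
Step 3: Attach original signs; sum ranks with positive sign and with negative sign.
W+ = 7 + 9 + 3 + 4 + 5.5 + 5.5 = 34
W- = 9 + 2 + 1 + 9 = 21
(Check: W+ + W- = 55 should equal n(n+1)/2 = 55.)
Step 4: Test statistic W = min(W+, W-) = 21.
Step 5: Ties in |d|, so use the tie-corrected normal approximation.
        E[W] = n(n+1)/4 = 10*11/4 = 27.5.
        Tie groups: |d|=5 (t=2), |d|=8 (t=3); sum(t^3 - t) = 30.
        Var[W] = n(n+1)(2n+1)/24 - sum(t^3-t)/48 = 2310/24 - 30/48 = 95.625.
        z = (W - E[W]) / sqrt(Var[W]) = (21 - 27.5) / 9.7788 = -0.6647.
        Two-sided p = 2*Phi(z) = 0.506240.
Step 6: alpha = 0.05. fail to reject H0.

W+ = 34, W- = 21, W = min = 21, p = 0.506240, fail to reject H0.


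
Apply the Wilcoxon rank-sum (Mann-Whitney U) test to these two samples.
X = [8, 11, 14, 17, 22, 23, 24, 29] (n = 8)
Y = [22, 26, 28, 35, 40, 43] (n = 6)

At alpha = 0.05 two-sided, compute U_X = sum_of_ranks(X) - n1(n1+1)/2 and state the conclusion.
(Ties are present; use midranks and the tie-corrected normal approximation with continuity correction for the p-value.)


Step 1: Combine and sort all 14 observations; assign midranks.
sorted (value, group): (8,X), (11,X), (14,X), (17,X), (22,X), (22,Y), (23,X), (24,X), (26,Y), (28,Y), (29,X), (35,Y), (40,Y), (43,Y)
ranks: 8->1, 11->2, 14->3, 17->4, 22->5.5, 22->5.5, 23->7, 24->8, 26->9, 28->10, 29->11, 35->12, 40->13, 43->14
Step 2: Rank sum for X: R1 = 1 + 2 + 3 + 4 + 5.5 + 7 + 8 + 11 = 41.5.
Step 3: U_X = R1 - n1(n1+1)/2 = 41.5 - 8*9/2 = 41.5 - 36 = 5.5.
       U_Y = n1*n2 - U_X = 48 - 5.5 = 42.5.
Step 4: Ties are present, so use the tie-corrected normal approximation (with continuity correction) for the p-value.
Step 5: p-value = 0.020000; compare to alpha = 0.05. reject H0.

U_X = 5.5, p = 0.020000, reject H0 at alpha = 0.05.


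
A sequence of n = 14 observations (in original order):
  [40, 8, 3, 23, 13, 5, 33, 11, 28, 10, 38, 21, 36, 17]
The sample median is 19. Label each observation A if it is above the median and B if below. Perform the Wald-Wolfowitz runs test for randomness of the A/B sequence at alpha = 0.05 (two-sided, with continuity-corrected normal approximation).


Step 1: Compute median = 19; label A = above, B = below.
Labels in order: ABBABBABABAAAB  (n_A = 7, n_B = 7)
Step 2: Count runs R = 10.
Step 3: Under H0 (random ordering), E[R] = 2*n_A*n_B/(n_A+n_B) + 1 = 2*7*7/14 + 1 = 8.0000.
        Var[R] = 2*n_A*n_B*(2*n_A*n_B - n_A - n_B) / ((n_A+n_B)^2 * (n_A+n_B-1)) = 8232/2548 = 3.2308.
        SD[R] = 1.7974.
Step 4: Continuity-corrected z = (R - 0.5 - E[R]) / SD[R] = (10 - 0.5 - 8.0000) / 1.7974 = 0.8345.
Step 5: Two-sided p-value via normal approximation = 2*(1 - Phi(|z|)) = 0.403986.
Step 6: alpha = 0.05. fail to reject H0.

R = 10, z = 0.8345, p = 0.403986, fail to reject H0.


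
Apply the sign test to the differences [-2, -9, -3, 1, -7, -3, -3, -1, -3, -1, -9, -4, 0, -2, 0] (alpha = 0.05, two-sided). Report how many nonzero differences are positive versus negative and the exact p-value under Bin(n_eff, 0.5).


Step 1: Discard zero differences. Original n = 15; n_eff = number of nonzero differences = 13.
Nonzero differences (with sign): -2, -9, -3, +1, -7, -3, -3, -1, -3, -1, -9, -4, -2
Step 2: Count signs: positive = 1, negative = 12.
Step 3: Under H0: P(positive) = 0.5, so the number of positives S ~ Bin(13, 0.5).
Step 4: Two-sided exact p-value = sum of Bin(13,0.5) probabilities at or below the observed probability = 0.003418.
Step 5: alpha = 0.05. reject H0.

n_eff = 13, pos = 1, neg = 12, p = 0.003418, reject H0.


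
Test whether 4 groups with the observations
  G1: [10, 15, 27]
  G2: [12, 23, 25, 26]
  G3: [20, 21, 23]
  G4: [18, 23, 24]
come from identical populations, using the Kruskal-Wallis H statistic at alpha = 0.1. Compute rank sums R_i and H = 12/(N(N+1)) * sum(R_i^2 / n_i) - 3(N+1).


Step 1: Combine all N = 13 observations and assign midranks.
sorted (value, group, rank): (10,G1,1), (12,G2,2), (15,G1,3), (18,G4,4), (20,G3,5), (21,G3,6), (23,G2,8), (23,G3,8), (23,G4,8), (24,G4,10), (25,G2,11), (26,G2,12), (27,G1,13)
Step 2: Sum ranks within each group.
R_1 = 17 (n_1 = 3)
R_2 = 33 (n_2 = 4)
R_3 = 19 (n_3 = 3)
R_4 = 22 (n_4 = 3)
Step 3: H = 12/(N(N+1)) * sum(R_i^2/n_i) - 3(N+1)
     = 12/(13*14) * (17^2/3 + 33^2/4 + 19^2/3 + 22^2/3) - 3*14
     = 0.065934 * 650.25 - 42
     = 0.873626.
Step 4: Ties present; correction factor C = 1 - 24/(13^3 - 13) = 0.989011. Corrected H = 0.873626 / 0.989011 = 0.883333.
Step 5: Under H0, H ~ chi^2(3); p-value = 0.829448.
Step 6: alpha = 0.1. fail to reject H0.

H = 0.8833, df = 3, p = 0.829448, fail to reject H0.


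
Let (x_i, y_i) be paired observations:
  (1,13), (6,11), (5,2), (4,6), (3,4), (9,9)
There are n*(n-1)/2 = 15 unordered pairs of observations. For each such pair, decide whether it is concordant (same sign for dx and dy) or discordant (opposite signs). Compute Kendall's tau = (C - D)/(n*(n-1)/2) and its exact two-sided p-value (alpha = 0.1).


Step 1: Enumerate the 15 unordered pairs (i,j) with i<j and classify each by sign(x_j-x_i) * sign(y_j-y_i).
  (1,2):dx=+5,dy=-2->D; (1,3):dx=+4,dy=-11->D; (1,4):dx=+3,dy=-7->D; (1,5):dx=+2,dy=-9->D
  (1,6):dx=+8,dy=-4->D; (2,3):dx=-1,dy=-9->C; (2,4):dx=-2,dy=-5->C; (2,5):dx=-3,dy=-7->C
  (2,6):dx=+3,dy=-2->D; (3,4):dx=-1,dy=+4->D; (3,5):dx=-2,dy=+2->D; (3,6):dx=+4,dy=+7->C
  (4,5):dx=-1,dy=-2->C; (4,6):dx=+5,dy=+3->C; (5,6):dx=+6,dy=+5->C
Step 2: C = 7, D = 8, total pairs = 15.
Step 3: tau = (C - D)/(n(n-1)/2) = (7 - 8)/15 = -0.066667.
Step 4: Exact two-sided p-value (enumerate n! = 720 permutations of y under H0): p = 1.000000.
Step 5: alpha = 0.1. fail to reject H0.

tau_b = -0.0667 (C=7, D=8), p = 1.000000, fail to reject H0.


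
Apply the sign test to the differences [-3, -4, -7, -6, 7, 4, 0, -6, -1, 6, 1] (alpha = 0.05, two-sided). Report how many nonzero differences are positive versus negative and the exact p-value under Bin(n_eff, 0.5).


Step 1: Discard zero differences. Original n = 11; n_eff = number of nonzero differences = 10.
Nonzero differences (with sign): -3, -4, -7, -6, +7, +4, -6, -1, +6, +1
Step 2: Count signs: positive = 4, negative = 6.
Step 3: Under H0: P(positive) = 0.5, so the number of positives S ~ Bin(10, 0.5).
Step 4: Two-sided exact p-value = sum of Bin(10,0.5) probabilities at or below the observed probability = 0.753906.
Step 5: alpha = 0.05. fail to reject H0.

n_eff = 10, pos = 4, neg = 6, p = 0.753906, fail to reject H0.


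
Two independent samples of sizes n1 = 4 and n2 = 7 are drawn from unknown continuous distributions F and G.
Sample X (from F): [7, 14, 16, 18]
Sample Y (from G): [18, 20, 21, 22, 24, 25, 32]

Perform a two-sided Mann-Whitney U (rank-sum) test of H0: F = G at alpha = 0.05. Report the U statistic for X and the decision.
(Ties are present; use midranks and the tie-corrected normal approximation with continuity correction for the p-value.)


Step 1: Combine and sort all 11 observations; assign midranks.
sorted (value, group): (7,X), (14,X), (16,X), (18,X), (18,Y), (20,Y), (21,Y), (22,Y), (24,Y), (25,Y), (32,Y)
ranks: 7->1, 14->2, 16->3, 18->4.5, 18->4.5, 20->6, 21->7, 22->8, 24->9, 25->10, 32->11
Step 2: Rank sum for X: R1 = 1 + 2 + 3 + 4.5 = 10.5.
Step 3: U_X = R1 - n1(n1+1)/2 = 10.5 - 4*5/2 = 10.5 - 10 = 0.5.
       U_Y = n1*n2 - U_X = 28 - 0.5 = 27.5.
Step 4: Ties are present, so use the tie-corrected normal approximation (with continuity correction) for the p-value.
Step 5: p-value = 0.013802; compare to alpha = 0.05. reject H0.

U_X = 0.5, p = 0.013802, reject H0 at alpha = 0.05.


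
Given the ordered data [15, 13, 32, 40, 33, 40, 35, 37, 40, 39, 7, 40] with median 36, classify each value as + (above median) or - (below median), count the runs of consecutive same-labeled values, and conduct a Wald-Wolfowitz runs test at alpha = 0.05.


Step 1: Compute median = 36; label A = above, B = below.
Labels in order: BBBABABAAABA  (n_A = 6, n_B = 6)
Step 2: Count runs R = 8.
Step 3: Under H0 (random ordering), E[R] = 2*n_A*n_B/(n_A+n_B) + 1 = 2*6*6/12 + 1 = 7.0000.
        Var[R] = 2*n_A*n_B*(2*n_A*n_B - n_A - n_B) / ((n_A+n_B)^2 * (n_A+n_B-1)) = 4320/1584 = 2.7273.
        SD[R] = 1.6514.
Step 4: Continuity-corrected z = (R - 0.5 - E[R]) / SD[R] = (8 - 0.5 - 7.0000) / 1.6514 = 0.3028.
Step 5: Two-sided p-value via normal approximation = 2*(1 - Phi(|z|)) = 0.762069.
Step 6: alpha = 0.05. fail to reject H0.

R = 8, z = 0.3028, p = 0.762069, fail to reject H0.


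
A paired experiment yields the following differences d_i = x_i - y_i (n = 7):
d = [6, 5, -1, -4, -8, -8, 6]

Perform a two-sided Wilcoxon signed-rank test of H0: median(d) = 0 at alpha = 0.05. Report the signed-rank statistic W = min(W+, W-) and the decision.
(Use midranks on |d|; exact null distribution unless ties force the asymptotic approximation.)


Step 1: Drop any zero differences (none here) and take |d_i|.
|d| = [6, 5, 1, 4, 8, 8, 6]
Step 2: Midrank |d_i| (ties get averaged ranks).
ranks: |6|->4.5, |5|->3, |1|->1, |4|->2, |8|->6.5, |8|->6.5, |6|->4.5
Step 3: Attach original signs; sum ranks with positive sign and with negative sign.
W+ = 4.5 + 3 + 4.5 = 12
W- = 1 + 2 + 6.5 + 6.5 = 16
(Check: W+ + W- = 28 should equal n(n+1)/2 = 28.)
Step 4: Test statistic W = min(W+, W-) = 12.
Step 5: Ties in |d|, so use the tie-corrected normal approximation.
        E[W] = n(n+1)/4 = 7*8/4 = 14.
        Tie groups: |d|=6 (t=2), |d|=8 (t=2); sum(t^3 - t) = 12.
        Var[W] = n(n+1)(2n+1)/24 - sum(t^3-t)/48 = 840/24 - 12/48 = 34.75.
        z = (W - E[W]) / sqrt(Var[W]) = (12 - 14) / 5.8949 = -0.3393.
        Two-sided p = 2*Phi(z) = 0.734402.
Step 6: alpha = 0.05. fail to reject H0.

W+ = 12, W- = 16, W = min = 12, p = 0.734402, fail to reject H0.


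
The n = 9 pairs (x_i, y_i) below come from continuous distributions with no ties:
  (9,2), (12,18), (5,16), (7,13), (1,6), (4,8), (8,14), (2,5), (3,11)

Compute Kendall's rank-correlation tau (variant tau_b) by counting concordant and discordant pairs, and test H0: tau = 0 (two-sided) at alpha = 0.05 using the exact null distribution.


Step 1: Enumerate the 36 unordered pairs (i,j) with i<j and classify each by sign(x_j-x_i) * sign(y_j-y_i).
  (1,2):dx=+3,dy=+16->C; (1,3):dx=-4,dy=+14->D; (1,4):dx=-2,dy=+11->D; (1,5):dx=-8,dy=+4->D
  (1,6):dx=-5,dy=+6->D; (1,7):dx=-1,dy=+12->D; (1,8):dx=-7,dy=+3->D; (1,9):dx=-6,dy=+9->D
  (2,3):dx=-7,dy=-2->C; (2,4):dx=-5,dy=-5->C; (2,5):dx=-11,dy=-12->C; (2,6):dx=-8,dy=-10->C
  (2,7):dx=-4,dy=-4->C; (2,8):dx=-10,dy=-13->C; (2,9):dx=-9,dy=-7->C; (3,4):dx=+2,dy=-3->D
  (3,5):dx=-4,dy=-10->C; (3,6):dx=-1,dy=-8->C; (3,7):dx=+3,dy=-2->D; (3,8):dx=-3,dy=-11->C
  (3,9):dx=-2,dy=-5->C; (4,5):dx=-6,dy=-7->C; (4,6):dx=-3,dy=-5->C; (4,7):dx=+1,dy=+1->C
  (4,8):dx=-5,dy=-8->C; (4,9):dx=-4,dy=-2->C; (5,6):dx=+3,dy=+2->C; (5,7):dx=+7,dy=+8->C
  (5,8):dx=+1,dy=-1->D; (5,9):dx=+2,dy=+5->C; (6,7):dx=+4,dy=+6->C; (6,8):dx=-2,dy=-3->C
  (6,9):dx=-1,dy=+3->D; (7,8):dx=-6,dy=-9->C; (7,9):dx=-5,dy=-3->C; (8,9):dx=+1,dy=+6->C
Step 2: C = 25, D = 11, total pairs = 36.
Step 3: tau = (C - D)/(n(n-1)/2) = (25 - 11)/36 = 0.388889.
Step 4: Exact two-sided p-value (enumerate n! = 362880 permutations of y under H0): p = 0.180181.
Step 5: alpha = 0.05. fail to reject H0.

tau_b = 0.3889 (C=25, D=11), p = 0.180181, fail to reject H0.


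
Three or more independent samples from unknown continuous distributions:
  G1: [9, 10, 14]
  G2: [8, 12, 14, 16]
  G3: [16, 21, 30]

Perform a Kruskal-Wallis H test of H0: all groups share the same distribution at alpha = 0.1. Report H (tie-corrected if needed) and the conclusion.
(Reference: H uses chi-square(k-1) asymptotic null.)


Step 1: Combine all N = 10 observations and assign midranks.
sorted (value, group, rank): (8,G2,1), (9,G1,2), (10,G1,3), (12,G2,4), (14,G1,5.5), (14,G2,5.5), (16,G2,7.5), (16,G3,7.5), (21,G3,9), (30,G3,10)
Step 2: Sum ranks within each group.
R_1 = 10.5 (n_1 = 3)
R_2 = 18 (n_2 = 4)
R_3 = 26.5 (n_3 = 3)
Step 3: H = 12/(N(N+1)) * sum(R_i^2/n_i) - 3(N+1)
     = 12/(10*11) * (10.5^2/3 + 18^2/4 + 26.5^2/3) - 3*11
     = 0.109091 * 351.833 - 33
     = 5.381818.
Step 4: Ties present; correction factor C = 1 - 12/(10^3 - 10) = 0.987879. Corrected H = 5.381818 / 0.987879 = 5.447853.
Step 5: Under H0, H ~ chi^2(2); p-value = 0.065617.
Step 6: alpha = 0.1. reject H0.

H = 5.4479, df = 2, p = 0.065617, reject H0.


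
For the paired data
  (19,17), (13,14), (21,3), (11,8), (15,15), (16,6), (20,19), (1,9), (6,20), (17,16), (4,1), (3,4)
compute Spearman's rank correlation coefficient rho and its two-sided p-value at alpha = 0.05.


Step 1: Rank x and y separately (midranks; no ties here).
rank(x): 19->10, 13->6, 21->12, 11->5, 15->7, 16->8, 20->11, 1->1, 6->4, 17->9, 4->3, 3->2
rank(y): 17->10, 14->7, 3->2, 8->5, 15->8, 6->4, 19->11, 9->6, 20->12, 16->9, 1->1, 4->3
Step 2: d_i = R_x(i) - R_y(i); compute d_i^2.
  (10-10)^2=0, (6-7)^2=1, (12-2)^2=100, (5-5)^2=0, (7-8)^2=1, (8-4)^2=16, (11-11)^2=0, (1-6)^2=25, (4-12)^2=64, (9-9)^2=0, (3-1)^2=4, (2-3)^2=1
sum(d^2) = 212.
Step 3: rho = 1 - 6*212 / (12*(12^2 - 1)) = 1 - 1272/1716 = 0.258741.
Step 4: Under H0, t = rho * sqrt((n-2)/(1-rho^2)) = 0.8471 ~ t(10).
Step 5: Two-sided p-value from the t-distribution with 10 df = 0.416775.
Step 6: alpha = 0.05. fail to reject H0.

rho = 0.2587, p = 0.416775, fail to reject H0 at alpha = 0.05.


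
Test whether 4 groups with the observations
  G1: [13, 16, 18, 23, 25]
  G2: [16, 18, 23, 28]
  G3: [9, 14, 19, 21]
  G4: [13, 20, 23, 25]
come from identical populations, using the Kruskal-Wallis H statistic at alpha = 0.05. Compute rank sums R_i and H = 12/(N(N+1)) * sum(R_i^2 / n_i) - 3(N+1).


Step 1: Combine all N = 17 observations and assign midranks.
sorted (value, group, rank): (9,G3,1), (13,G1,2.5), (13,G4,2.5), (14,G3,4), (16,G1,5.5), (16,G2,5.5), (18,G1,7.5), (18,G2,7.5), (19,G3,9), (20,G4,10), (21,G3,11), (23,G1,13), (23,G2,13), (23,G4,13), (25,G1,15.5), (25,G4,15.5), (28,G2,17)
Step 2: Sum ranks within each group.
R_1 = 44 (n_1 = 5)
R_2 = 43 (n_2 = 4)
R_3 = 25 (n_3 = 4)
R_4 = 41 (n_4 = 4)
Step 3: H = 12/(N(N+1)) * sum(R_i^2/n_i) - 3(N+1)
     = 12/(17*18) * (44^2/5 + 43^2/4 + 25^2/4 + 41^2/4) - 3*18
     = 0.039216 * 1425.95 - 54
     = 1.919608.
Step 4: Ties present; correction factor C = 1 - 48/(17^3 - 17) = 0.990196. Corrected H = 1.919608 / 0.990196 = 1.938614.
Step 5: Under H0, H ~ chi^2(3); p-value = 0.585245.
Step 6: alpha = 0.05. fail to reject H0.

H = 1.9386, df = 3, p = 0.585245, fail to reject H0.


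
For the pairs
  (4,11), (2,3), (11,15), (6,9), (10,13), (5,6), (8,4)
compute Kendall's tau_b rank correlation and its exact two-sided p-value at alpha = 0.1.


Step 1: Enumerate the 21 unordered pairs (i,j) with i<j and classify each by sign(x_j-x_i) * sign(y_j-y_i).
  (1,2):dx=-2,dy=-8->C; (1,3):dx=+7,dy=+4->C; (1,4):dx=+2,dy=-2->D; (1,5):dx=+6,dy=+2->C
  (1,6):dx=+1,dy=-5->D; (1,7):dx=+4,dy=-7->D; (2,3):dx=+9,dy=+12->C; (2,4):dx=+4,dy=+6->C
  (2,5):dx=+8,dy=+10->C; (2,6):dx=+3,dy=+3->C; (2,7):dx=+6,dy=+1->C; (3,4):dx=-5,dy=-6->C
  (3,5):dx=-1,dy=-2->C; (3,6):dx=-6,dy=-9->C; (3,7):dx=-3,dy=-11->C; (4,5):dx=+4,dy=+4->C
  (4,6):dx=-1,dy=-3->C; (4,7):dx=+2,dy=-5->D; (5,6):dx=-5,dy=-7->C; (5,7):dx=-2,dy=-9->C
  (6,7):dx=+3,dy=-2->D
Step 2: C = 16, D = 5, total pairs = 21.
Step 3: tau = (C - D)/(n(n-1)/2) = (16 - 5)/21 = 0.523810.
Step 4: Exact two-sided p-value (enumerate n! = 5040 permutations of y under H0): p = 0.136111.
Step 5: alpha = 0.1. fail to reject H0.

tau_b = 0.5238 (C=16, D=5), p = 0.136111, fail to reject H0.


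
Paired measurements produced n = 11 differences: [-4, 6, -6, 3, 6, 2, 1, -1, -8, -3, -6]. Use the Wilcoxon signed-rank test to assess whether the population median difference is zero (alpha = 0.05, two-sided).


Step 1: Drop any zero differences (none here) and take |d_i|.
|d| = [4, 6, 6, 3, 6, 2, 1, 1, 8, 3, 6]
Step 2: Midrank |d_i| (ties get averaged ranks).
ranks: |4|->6, |6|->8.5, |6|->8.5, |3|->4.5, |6|->8.5, |2|->3, |1|->1.5, |1|->1.5, |8|->11, |3|->4.5, |6|->8.5
Step 3: Attach original signs; sum ranks with positive sign and with negative sign.
W+ = 8.5 + 4.5 + 8.5 + 3 + 1.5 = 26
W- = 6 + 8.5 + 1.5 + 11 + 4.5 + 8.5 = 40
(Check: W+ + W- = 66 should equal n(n+1)/2 = 66.)
Step 4: Test statistic W = min(W+, W-) = 26.
Step 5: Ties in |d|, so use the tie-corrected normal approximation.
        E[W] = n(n+1)/4 = 11*12/4 = 33.
        Tie groups: |d|=1 (t=2), |d|=3 (t=2), |d|=6 (t=4); sum(t^3 - t) = 72.
        Var[W] = n(n+1)(2n+1)/24 - sum(t^3-t)/48 = 3036/24 - 72/48 = 125.
        z = (W - E[W]) / sqrt(Var[W]) = (26 - 33) / 11.1803 = -0.6261.
        Two-sided p = 2*Phi(z) = 0.531250.
Step 6: alpha = 0.05. fail to reject H0.

W+ = 26, W- = 40, W = min = 26, p = 0.531250, fail to reject H0.


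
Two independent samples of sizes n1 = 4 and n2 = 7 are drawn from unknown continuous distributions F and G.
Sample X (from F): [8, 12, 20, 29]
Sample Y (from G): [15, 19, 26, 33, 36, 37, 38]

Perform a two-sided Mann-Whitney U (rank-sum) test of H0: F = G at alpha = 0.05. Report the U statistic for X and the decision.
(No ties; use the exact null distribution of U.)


Step 1: Combine and sort all 11 observations; assign midranks.
sorted (value, group): (8,X), (12,X), (15,Y), (19,Y), (20,X), (26,Y), (29,X), (33,Y), (36,Y), (37,Y), (38,Y)
ranks: 8->1, 12->2, 15->3, 19->4, 20->5, 26->6, 29->7, 33->8, 36->9, 37->10, 38->11
Step 2: Rank sum for X: R1 = 1 + 2 + 5 + 7 = 15.
Step 3: U_X = R1 - n1(n1+1)/2 = 15 - 4*5/2 = 15 - 10 = 5.
       U_Y = n1*n2 - U_X = 28 - 5 = 23.
Step 4: No ties, so the exact null distribution of U (based on enumerating the C(11,4) = 330 equally likely rank assignments) gives the two-sided p-value.
Step 5: p-value = 0.109091; compare to alpha = 0.05. fail to reject H0.

U_X = 5, p = 0.109091, fail to reject H0 at alpha = 0.05.


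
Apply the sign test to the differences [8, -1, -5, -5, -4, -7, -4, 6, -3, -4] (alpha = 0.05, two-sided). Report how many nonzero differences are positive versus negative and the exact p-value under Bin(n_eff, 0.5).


Step 1: Discard zero differences. Original n = 10; n_eff = number of nonzero differences = 10.
Nonzero differences (with sign): +8, -1, -5, -5, -4, -7, -4, +6, -3, -4
Step 2: Count signs: positive = 2, negative = 8.
Step 3: Under H0: P(positive) = 0.5, so the number of positives S ~ Bin(10, 0.5).
Step 4: Two-sided exact p-value = sum of Bin(10,0.5) probabilities at or below the observed probability = 0.109375.
Step 5: alpha = 0.05. fail to reject H0.

n_eff = 10, pos = 2, neg = 8, p = 0.109375, fail to reject H0.


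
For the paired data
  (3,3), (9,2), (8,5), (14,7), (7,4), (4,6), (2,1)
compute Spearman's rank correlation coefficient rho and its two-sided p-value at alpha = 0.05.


Step 1: Rank x and y separately (midranks; no ties here).
rank(x): 3->2, 9->6, 8->5, 14->7, 7->4, 4->3, 2->1
rank(y): 3->3, 2->2, 5->5, 7->7, 4->4, 6->6, 1->1
Step 2: d_i = R_x(i) - R_y(i); compute d_i^2.
  (2-3)^2=1, (6-2)^2=16, (5-5)^2=0, (7-7)^2=0, (4-4)^2=0, (3-6)^2=9, (1-1)^2=0
sum(d^2) = 26.
Step 3: rho = 1 - 6*26 / (7*(7^2 - 1)) = 1 - 156/336 = 0.535714.
Step 4: Under H0, t = rho * sqrt((n-2)/(1-rho^2)) = 1.4186 ~ t(5).
Step 5: Two-sided p-value from the t-distribution with 5 df = 0.215217.
Step 6: alpha = 0.05. fail to reject H0.

rho = 0.5357, p = 0.215217, fail to reject H0 at alpha = 0.05.


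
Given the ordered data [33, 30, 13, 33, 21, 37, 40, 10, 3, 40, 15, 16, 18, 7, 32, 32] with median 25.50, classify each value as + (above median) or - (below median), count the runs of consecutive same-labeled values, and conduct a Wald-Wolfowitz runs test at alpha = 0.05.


Step 1: Compute median = 25.50; label A = above, B = below.
Labels in order: AABABAABBABBBBAA  (n_A = 8, n_B = 8)
Step 2: Count runs R = 9.
Step 3: Under H0 (random ordering), E[R] = 2*n_A*n_B/(n_A+n_B) + 1 = 2*8*8/16 + 1 = 9.0000.
        Var[R] = 2*n_A*n_B*(2*n_A*n_B - n_A - n_B) / ((n_A+n_B)^2 * (n_A+n_B-1)) = 14336/3840 = 3.7333.
        SD[R] = 1.9322.
Step 4: R = E[R], so z = 0 with no continuity correction.
Step 5: Two-sided p-value via normal approximation = 2*(1 - Phi(|z|)) = 1.000000.
Step 6: alpha = 0.05. fail to reject H0.

R = 9, z = 0.0000, p = 1.000000, fail to reject H0.


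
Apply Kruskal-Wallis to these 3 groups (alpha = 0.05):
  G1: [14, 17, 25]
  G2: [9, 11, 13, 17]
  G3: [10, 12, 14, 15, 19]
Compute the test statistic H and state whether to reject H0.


Step 1: Combine all N = 12 observations and assign midranks.
sorted (value, group, rank): (9,G2,1), (10,G3,2), (11,G2,3), (12,G3,4), (13,G2,5), (14,G1,6.5), (14,G3,6.5), (15,G3,8), (17,G1,9.5), (17,G2,9.5), (19,G3,11), (25,G1,12)
Step 2: Sum ranks within each group.
R_1 = 28 (n_1 = 3)
R_2 = 18.5 (n_2 = 4)
R_3 = 31.5 (n_3 = 5)
Step 3: H = 12/(N(N+1)) * sum(R_i^2/n_i) - 3(N+1)
     = 12/(12*13) * (28^2/3 + 18.5^2/4 + 31.5^2/5) - 3*13
     = 0.076923 * 545.346 - 39
     = 2.949679.
Step 4: Ties present; correction factor C = 1 - 12/(12^3 - 12) = 0.993007. Corrected H = 2.949679 / 0.993007 = 2.970452.
Step 5: Under H0, H ~ chi^2(2); p-value = 0.226451.
Step 6: alpha = 0.05. fail to reject H0.

H = 2.9705, df = 2, p = 0.226451, fail to reject H0.


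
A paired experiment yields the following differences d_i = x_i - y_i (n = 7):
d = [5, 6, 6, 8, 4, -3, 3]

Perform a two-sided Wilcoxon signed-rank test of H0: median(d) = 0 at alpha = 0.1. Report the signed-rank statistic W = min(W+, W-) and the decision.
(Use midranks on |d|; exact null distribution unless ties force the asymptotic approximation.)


Step 1: Drop any zero differences (none here) and take |d_i|.
|d| = [5, 6, 6, 8, 4, 3, 3]
Step 2: Midrank |d_i| (ties get averaged ranks).
ranks: |5|->4, |6|->5.5, |6|->5.5, |8|->7, |4|->3, |3|->1.5, |3|->1.5
Step 3: Attach original signs; sum ranks with positive sign and with negative sign.
W+ = 4 + 5.5 + 5.5 + 7 + 3 + 1.5 = 26.5
W- = 1.5 = 1.5
(Check: W+ + W- = 28 should equal n(n+1)/2 = 28.)
Step 4: Test statistic W = min(W+, W-) = 1.5.
Step 5: Ties in |d|, so use the tie-corrected normal approximation.
        E[W] = n(n+1)/4 = 7*8/4 = 14.
        Tie groups: |d|=3 (t=2), |d|=6 (t=2); sum(t^3 - t) = 12.
        Var[W] = n(n+1)(2n+1)/24 - sum(t^3-t)/48 = 840/24 - 12/48 = 34.75.
        z = (W - E[W]) / sqrt(Var[W]) = (1.5 - 14) / 5.8949 = -2.1205.
        Two-sided p = 2*Phi(z) = 0.033966.
Step 6: alpha = 0.1. reject H0.

W+ = 26.5, W- = 1.5, W = min = 1.5, p = 0.033966, reject H0.


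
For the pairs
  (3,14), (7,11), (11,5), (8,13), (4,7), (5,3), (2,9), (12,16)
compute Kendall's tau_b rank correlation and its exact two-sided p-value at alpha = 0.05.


Step 1: Enumerate the 28 unordered pairs (i,j) with i<j and classify each by sign(x_j-x_i) * sign(y_j-y_i).
  (1,2):dx=+4,dy=-3->D; (1,3):dx=+8,dy=-9->D; (1,4):dx=+5,dy=-1->D; (1,5):dx=+1,dy=-7->D
  (1,6):dx=+2,dy=-11->D; (1,7):dx=-1,dy=-5->C; (1,8):dx=+9,dy=+2->C; (2,3):dx=+4,dy=-6->D
  (2,4):dx=+1,dy=+2->C; (2,5):dx=-3,dy=-4->C; (2,6):dx=-2,dy=-8->C; (2,7):dx=-5,dy=-2->C
  (2,8):dx=+5,dy=+5->C; (3,4):dx=-3,dy=+8->D; (3,5):dx=-7,dy=+2->D; (3,6):dx=-6,dy=-2->C
  (3,7):dx=-9,dy=+4->D; (3,8):dx=+1,dy=+11->C; (4,5):dx=-4,dy=-6->C; (4,6):dx=-3,dy=-10->C
  (4,7):dx=-6,dy=-4->C; (4,8):dx=+4,dy=+3->C; (5,6):dx=+1,dy=-4->D; (5,7):dx=-2,dy=+2->D
  (5,8):dx=+8,dy=+9->C; (6,7):dx=-3,dy=+6->D; (6,8):dx=+7,dy=+13->C; (7,8):dx=+10,dy=+7->C
Step 2: C = 16, D = 12, total pairs = 28.
Step 3: tau = (C - D)/(n(n-1)/2) = (16 - 12)/28 = 0.142857.
Step 4: Exact two-sided p-value (enumerate n! = 40320 permutations of y under H0): p = 0.719544.
Step 5: alpha = 0.05. fail to reject H0.

tau_b = 0.1429 (C=16, D=12), p = 0.719544, fail to reject H0.


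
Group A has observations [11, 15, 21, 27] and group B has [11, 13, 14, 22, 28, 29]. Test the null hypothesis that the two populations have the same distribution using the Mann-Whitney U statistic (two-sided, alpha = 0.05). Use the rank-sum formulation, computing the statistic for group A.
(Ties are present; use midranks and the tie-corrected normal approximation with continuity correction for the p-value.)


Step 1: Combine and sort all 10 observations; assign midranks.
sorted (value, group): (11,X), (11,Y), (13,Y), (14,Y), (15,X), (21,X), (22,Y), (27,X), (28,Y), (29,Y)
ranks: 11->1.5, 11->1.5, 13->3, 14->4, 15->5, 21->6, 22->7, 27->8, 28->9, 29->10
Step 2: Rank sum for X: R1 = 1.5 + 5 + 6 + 8 = 20.5.
Step 3: U_X = R1 - n1(n1+1)/2 = 20.5 - 4*5/2 = 20.5 - 10 = 10.5.
       U_Y = n1*n2 - U_X = 24 - 10.5 = 13.5.
Step 4: Ties are present, so use the tie-corrected normal approximation (with continuity correction) for the p-value.
Step 5: p-value = 0.830664; compare to alpha = 0.05. fail to reject H0.

U_X = 10.5, p = 0.830664, fail to reject H0 at alpha = 0.05.


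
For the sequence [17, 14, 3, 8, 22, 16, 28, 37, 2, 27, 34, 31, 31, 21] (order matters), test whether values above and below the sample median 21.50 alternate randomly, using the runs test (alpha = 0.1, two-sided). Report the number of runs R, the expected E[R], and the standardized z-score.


Step 1: Compute median = 21.50; label A = above, B = below.
Labels in order: BBBBABAABAAAAB  (n_A = 7, n_B = 7)
Step 2: Count runs R = 7.
Step 3: Under H0 (random ordering), E[R] = 2*n_A*n_B/(n_A+n_B) + 1 = 2*7*7/14 + 1 = 8.0000.
        Var[R] = 2*n_A*n_B*(2*n_A*n_B - n_A - n_B) / ((n_A+n_B)^2 * (n_A+n_B-1)) = 8232/2548 = 3.2308.
        SD[R] = 1.7974.
Step 4: Continuity-corrected z = (R + 0.5 - E[R]) / SD[R] = (7 + 0.5 - 8.0000) / 1.7974 = -0.2782.
Step 5: Two-sided p-value via normal approximation = 2*(1 - Phi(|z|)) = 0.780879.
Step 6: alpha = 0.1. fail to reject H0.

R = 7, z = -0.2782, p = 0.780879, fail to reject H0.


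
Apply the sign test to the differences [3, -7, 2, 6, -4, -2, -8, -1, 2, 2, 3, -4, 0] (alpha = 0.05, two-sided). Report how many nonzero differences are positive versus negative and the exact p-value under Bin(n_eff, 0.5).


Step 1: Discard zero differences. Original n = 13; n_eff = number of nonzero differences = 12.
Nonzero differences (with sign): +3, -7, +2, +6, -4, -2, -8, -1, +2, +2, +3, -4
Step 2: Count signs: positive = 6, negative = 6.
Step 3: Under H0: P(positive) = 0.5, so the number of positives S ~ Bin(12, 0.5).
Step 4: Two-sided exact p-value = sum of Bin(12,0.5) probabilities at or below the observed probability = 1.000000.
Step 5: alpha = 0.05. fail to reject H0.

n_eff = 12, pos = 6, neg = 6, p = 1.000000, fail to reject H0.


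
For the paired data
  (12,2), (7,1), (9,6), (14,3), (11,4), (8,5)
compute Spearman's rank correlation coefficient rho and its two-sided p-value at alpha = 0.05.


Step 1: Rank x and y separately (midranks; no ties here).
rank(x): 12->5, 7->1, 9->3, 14->6, 11->4, 8->2
rank(y): 2->2, 1->1, 6->6, 3->3, 4->4, 5->5
Step 2: d_i = R_x(i) - R_y(i); compute d_i^2.
  (5-2)^2=9, (1-1)^2=0, (3-6)^2=9, (6-3)^2=9, (4-4)^2=0, (2-5)^2=9
sum(d^2) = 36.
Step 3: rho = 1 - 6*36 / (6*(6^2 - 1)) = 1 - 216/210 = -0.028571.
Step 4: Under H0, t = rho * sqrt((n-2)/(1-rho^2)) = -0.0572 ~ t(4).
Step 5: Two-sided p-value from the t-distribution with 4 df = 0.957155.
Step 6: alpha = 0.05. fail to reject H0.

rho = -0.0286, p = 0.957155, fail to reject H0 at alpha = 0.05.


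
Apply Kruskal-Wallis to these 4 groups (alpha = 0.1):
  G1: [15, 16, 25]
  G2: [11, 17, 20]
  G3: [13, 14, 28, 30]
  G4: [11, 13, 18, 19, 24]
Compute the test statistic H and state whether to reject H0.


Step 1: Combine all N = 15 observations and assign midranks.
sorted (value, group, rank): (11,G2,1.5), (11,G4,1.5), (13,G3,3.5), (13,G4,3.5), (14,G3,5), (15,G1,6), (16,G1,7), (17,G2,8), (18,G4,9), (19,G4,10), (20,G2,11), (24,G4,12), (25,G1,13), (28,G3,14), (30,G3,15)
Step 2: Sum ranks within each group.
R_1 = 26 (n_1 = 3)
R_2 = 20.5 (n_2 = 3)
R_3 = 37.5 (n_3 = 4)
R_4 = 36 (n_4 = 5)
Step 3: H = 12/(N(N+1)) * sum(R_i^2/n_i) - 3(N+1)
     = 12/(15*16) * (26^2/3 + 20.5^2/3 + 37.5^2/4 + 36^2/5) - 3*16
     = 0.050000 * 976.179 - 48
     = 0.808958.
Step 4: Ties present; correction factor C = 1 - 12/(15^3 - 15) = 0.996429. Corrected H = 0.808958 / 0.996429 = 0.811858.
Step 5: Under H0, H ~ chi^2(3); p-value = 0.846629.
Step 6: alpha = 0.1. fail to reject H0.

H = 0.8119, df = 3, p = 0.846629, fail to reject H0.


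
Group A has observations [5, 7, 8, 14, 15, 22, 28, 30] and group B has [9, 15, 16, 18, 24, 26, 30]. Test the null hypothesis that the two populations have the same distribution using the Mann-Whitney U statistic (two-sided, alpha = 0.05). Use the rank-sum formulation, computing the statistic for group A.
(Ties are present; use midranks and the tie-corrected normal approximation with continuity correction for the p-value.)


Step 1: Combine and sort all 15 observations; assign midranks.
sorted (value, group): (5,X), (7,X), (8,X), (9,Y), (14,X), (15,X), (15,Y), (16,Y), (18,Y), (22,X), (24,Y), (26,Y), (28,X), (30,X), (30,Y)
ranks: 5->1, 7->2, 8->3, 9->4, 14->5, 15->6.5, 15->6.5, 16->8, 18->9, 22->10, 24->11, 26->12, 28->13, 30->14.5, 30->14.5
Step 2: Rank sum for X: R1 = 1 + 2 + 3 + 5 + 6.5 + 10 + 13 + 14.5 = 55.
Step 3: U_X = R1 - n1(n1+1)/2 = 55 - 8*9/2 = 55 - 36 = 19.
       U_Y = n1*n2 - U_X = 56 - 19 = 37.
Step 4: Ties are present, so use the tie-corrected normal approximation (with continuity correction) for the p-value.
Step 5: p-value = 0.324405; compare to alpha = 0.05. fail to reject H0.

U_X = 19, p = 0.324405, fail to reject H0 at alpha = 0.05.


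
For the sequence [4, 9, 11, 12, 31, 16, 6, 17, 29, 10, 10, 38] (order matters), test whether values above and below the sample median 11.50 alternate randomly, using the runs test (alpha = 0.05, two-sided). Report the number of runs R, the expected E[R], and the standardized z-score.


Step 1: Compute median = 11.50; label A = above, B = below.
Labels in order: BBBAAABAABBA  (n_A = 6, n_B = 6)
Step 2: Count runs R = 6.
Step 3: Under H0 (random ordering), E[R] = 2*n_A*n_B/(n_A+n_B) + 1 = 2*6*6/12 + 1 = 7.0000.
        Var[R] = 2*n_A*n_B*(2*n_A*n_B - n_A - n_B) / ((n_A+n_B)^2 * (n_A+n_B-1)) = 4320/1584 = 2.7273.
        SD[R] = 1.6514.
Step 4: Continuity-corrected z = (R + 0.5 - E[R]) / SD[R] = (6 + 0.5 - 7.0000) / 1.6514 = -0.3028.
Step 5: Two-sided p-value via normal approximation = 2*(1 - Phi(|z|)) = 0.762069.
Step 6: alpha = 0.05. fail to reject H0.

R = 6, z = -0.3028, p = 0.762069, fail to reject H0.


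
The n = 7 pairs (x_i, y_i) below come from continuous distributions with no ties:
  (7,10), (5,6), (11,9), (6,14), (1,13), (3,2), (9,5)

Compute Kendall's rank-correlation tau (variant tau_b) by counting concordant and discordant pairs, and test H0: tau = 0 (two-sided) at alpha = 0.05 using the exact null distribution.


Step 1: Enumerate the 21 unordered pairs (i,j) with i<j and classify each by sign(x_j-x_i) * sign(y_j-y_i).
  (1,2):dx=-2,dy=-4->C; (1,3):dx=+4,dy=-1->D; (1,4):dx=-1,dy=+4->D; (1,5):dx=-6,dy=+3->D
  (1,6):dx=-4,dy=-8->C; (1,7):dx=+2,dy=-5->D; (2,3):dx=+6,dy=+3->C; (2,4):dx=+1,dy=+8->C
  (2,5):dx=-4,dy=+7->D; (2,6):dx=-2,dy=-4->C; (2,7):dx=+4,dy=-1->D; (3,4):dx=-5,dy=+5->D
  (3,5):dx=-10,dy=+4->D; (3,6):dx=-8,dy=-7->C; (3,7):dx=-2,dy=-4->C; (4,5):dx=-5,dy=-1->C
  (4,6):dx=-3,dy=-12->C; (4,7):dx=+3,dy=-9->D; (5,6):dx=+2,dy=-11->D; (5,7):dx=+8,dy=-8->D
  (6,7):dx=+6,dy=+3->C
Step 2: C = 10, D = 11, total pairs = 21.
Step 3: tau = (C - D)/(n(n-1)/2) = (10 - 11)/21 = -0.047619.
Step 4: Exact two-sided p-value (enumerate n! = 5040 permutations of y under H0): p = 1.000000.
Step 5: alpha = 0.05. fail to reject H0.

tau_b = -0.0476 (C=10, D=11), p = 1.000000, fail to reject H0.


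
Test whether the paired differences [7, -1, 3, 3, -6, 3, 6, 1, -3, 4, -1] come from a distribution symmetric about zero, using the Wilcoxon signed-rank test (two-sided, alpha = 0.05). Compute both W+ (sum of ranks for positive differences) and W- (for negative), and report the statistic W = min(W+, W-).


Step 1: Drop any zero differences (none here) and take |d_i|.
|d| = [7, 1, 3, 3, 6, 3, 6, 1, 3, 4, 1]
Step 2: Midrank |d_i| (ties get averaged ranks).
ranks: |7|->11, |1|->2, |3|->5.5, |3|->5.5, |6|->9.5, |3|->5.5, |6|->9.5, |1|->2, |3|->5.5, |4|->8, |1|->2
Step 3: Attach original signs; sum ranks with positive sign and with negative sign.
W+ = 11 + 5.5 + 5.5 + 5.5 + 9.5 + 2 + 8 = 47
W- = 2 + 9.5 + 5.5 + 2 = 19
(Check: W+ + W- = 66 should equal n(n+1)/2 = 66.)
Step 4: Test statistic W = min(W+, W-) = 19.
Step 5: Ties in |d|, so use the tie-corrected normal approximation.
        E[W] = n(n+1)/4 = 11*12/4 = 33.
        Tie groups: |d|=1 (t=3), |d|=3 (t=4), |d|=6 (t=2); sum(t^3 - t) = 90.
        Var[W] = n(n+1)(2n+1)/24 - sum(t^3-t)/48 = 3036/24 - 90/48 = 124.625.
        z = (W - E[W]) / sqrt(Var[W]) = (19 - 33) / 11.1636 = -1.2541.
        Two-sided p = 2*Phi(z) = 0.209813.
Step 6: alpha = 0.05. fail to reject H0.

W+ = 47, W- = 19, W = min = 19, p = 0.209813, fail to reject H0.


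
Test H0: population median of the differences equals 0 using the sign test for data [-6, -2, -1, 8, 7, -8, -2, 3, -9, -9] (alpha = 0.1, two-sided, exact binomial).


Step 1: Discard zero differences. Original n = 10; n_eff = number of nonzero differences = 10.
Nonzero differences (with sign): -6, -2, -1, +8, +7, -8, -2, +3, -9, -9
Step 2: Count signs: positive = 3, negative = 7.
Step 3: Under H0: P(positive) = 0.5, so the number of positives S ~ Bin(10, 0.5).
Step 4: Two-sided exact p-value = sum of Bin(10,0.5) probabilities at or below the observed probability = 0.343750.
Step 5: alpha = 0.1. fail to reject H0.

n_eff = 10, pos = 3, neg = 7, p = 0.343750, fail to reject H0.


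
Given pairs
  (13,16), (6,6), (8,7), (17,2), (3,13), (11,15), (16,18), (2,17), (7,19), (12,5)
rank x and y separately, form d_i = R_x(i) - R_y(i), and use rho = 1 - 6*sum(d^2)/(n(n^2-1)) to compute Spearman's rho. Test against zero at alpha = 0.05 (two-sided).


Step 1: Rank x and y separately (midranks; no ties here).
rank(x): 13->8, 6->3, 8->5, 17->10, 3->2, 11->6, 16->9, 2->1, 7->4, 12->7
rank(y): 16->7, 6->3, 7->4, 2->1, 13->5, 15->6, 18->9, 17->8, 19->10, 5->2
Step 2: d_i = R_x(i) - R_y(i); compute d_i^2.
  (8-7)^2=1, (3-3)^2=0, (5-4)^2=1, (10-1)^2=81, (2-5)^2=9, (6-6)^2=0, (9-9)^2=0, (1-8)^2=49, (4-10)^2=36, (7-2)^2=25
sum(d^2) = 202.
Step 3: rho = 1 - 6*202 / (10*(10^2 - 1)) = 1 - 1212/990 = -0.224242.
Step 4: Under H0, t = rho * sqrt((n-2)/(1-rho^2)) = -0.6508 ~ t(8).
Step 5: Two-sided p-value from the t-distribution with 8 df = 0.533401.
Step 6: alpha = 0.05. fail to reject H0.

rho = -0.2242, p = 0.533401, fail to reject H0 at alpha = 0.05.


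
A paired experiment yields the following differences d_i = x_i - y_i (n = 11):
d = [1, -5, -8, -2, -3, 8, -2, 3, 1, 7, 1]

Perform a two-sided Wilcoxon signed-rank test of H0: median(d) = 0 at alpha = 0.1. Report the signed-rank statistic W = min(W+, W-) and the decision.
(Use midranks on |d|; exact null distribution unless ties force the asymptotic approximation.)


Step 1: Drop any zero differences (none here) and take |d_i|.
|d| = [1, 5, 8, 2, 3, 8, 2, 3, 1, 7, 1]
Step 2: Midrank |d_i| (ties get averaged ranks).
ranks: |1|->2, |5|->8, |8|->10.5, |2|->4.5, |3|->6.5, |8|->10.5, |2|->4.5, |3|->6.5, |1|->2, |7|->9, |1|->2
Step 3: Attach original signs; sum ranks with positive sign and with negative sign.
W+ = 2 + 10.5 + 6.5 + 2 + 9 + 2 = 32
W- = 8 + 10.5 + 4.5 + 6.5 + 4.5 = 34
(Check: W+ + W- = 66 should equal n(n+1)/2 = 66.)
Step 4: Test statistic W = min(W+, W-) = 32.
Step 5: Ties in |d|, so use the tie-corrected normal approximation.
        E[W] = n(n+1)/4 = 11*12/4 = 33.
        Tie groups: |d|=1 (t=3), |d|=2 (t=2), |d|=3 (t=2), |d|=8 (t=2); sum(t^3 - t) = 42.
        Var[W] = n(n+1)(2n+1)/24 - sum(t^3-t)/48 = 3036/24 - 42/48 = 125.625.
        z = (W - E[W]) / sqrt(Var[W]) = (32 - 33) / 11.2083 = -0.0892.
        Two-sided p = 2*Phi(z) = 0.928907.
Step 6: alpha = 0.1. fail to reject H0.

W+ = 32, W- = 34, W = min = 32, p = 0.928907, fail to reject H0.


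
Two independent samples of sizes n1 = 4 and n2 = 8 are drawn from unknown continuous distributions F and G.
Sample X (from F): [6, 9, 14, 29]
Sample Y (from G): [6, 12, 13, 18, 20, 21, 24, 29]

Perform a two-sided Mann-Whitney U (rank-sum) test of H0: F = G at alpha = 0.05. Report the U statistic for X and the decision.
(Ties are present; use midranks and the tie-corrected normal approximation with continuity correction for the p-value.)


Step 1: Combine and sort all 12 observations; assign midranks.
sorted (value, group): (6,X), (6,Y), (9,X), (12,Y), (13,Y), (14,X), (18,Y), (20,Y), (21,Y), (24,Y), (29,X), (29,Y)
ranks: 6->1.5, 6->1.5, 9->3, 12->4, 13->5, 14->6, 18->7, 20->8, 21->9, 24->10, 29->11.5, 29->11.5
Step 2: Rank sum for X: R1 = 1.5 + 3 + 6 + 11.5 = 22.
Step 3: U_X = R1 - n1(n1+1)/2 = 22 - 4*5/2 = 22 - 10 = 12.
       U_Y = n1*n2 - U_X = 32 - 12 = 20.
Step 4: Ties are present, so use the tie-corrected normal approximation (with continuity correction) for the p-value.
Step 5: p-value = 0.550818; compare to alpha = 0.05. fail to reject H0.

U_X = 12, p = 0.550818, fail to reject H0 at alpha = 0.05.


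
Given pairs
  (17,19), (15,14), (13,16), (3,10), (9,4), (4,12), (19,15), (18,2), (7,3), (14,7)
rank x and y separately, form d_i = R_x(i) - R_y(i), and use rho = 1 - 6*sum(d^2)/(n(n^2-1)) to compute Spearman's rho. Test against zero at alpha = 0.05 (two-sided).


Step 1: Rank x and y separately (midranks; no ties here).
rank(x): 17->8, 15->7, 13->5, 3->1, 9->4, 4->2, 19->10, 18->9, 7->3, 14->6
rank(y): 19->10, 14->7, 16->9, 10->5, 4->3, 12->6, 15->8, 2->1, 3->2, 7->4
Step 2: d_i = R_x(i) - R_y(i); compute d_i^2.
  (8-10)^2=4, (7-7)^2=0, (5-9)^2=16, (1-5)^2=16, (4-3)^2=1, (2-6)^2=16, (10-8)^2=4, (9-1)^2=64, (3-2)^2=1, (6-4)^2=4
sum(d^2) = 126.
Step 3: rho = 1 - 6*126 / (10*(10^2 - 1)) = 1 - 756/990 = 0.236364.
Step 4: Under H0, t = rho * sqrt((n-2)/(1-rho^2)) = 0.6880 ~ t(8).
Step 5: Two-sided p-value from the t-distribution with 8 df = 0.510885.
Step 6: alpha = 0.05. fail to reject H0.

rho = 0.2364, p = 0.510885, fail to reject H0 at alpha = 0.05.


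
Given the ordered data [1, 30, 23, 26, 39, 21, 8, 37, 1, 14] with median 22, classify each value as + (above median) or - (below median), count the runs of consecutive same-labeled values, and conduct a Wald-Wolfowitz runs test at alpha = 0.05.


Step 1: Compute median = 22; label A = above, B = below.
Labels in order: BAAAABBABB  (n_A = 5, n_B = 5)
Step 2: Count runs R = 5.
Step 3: Under H0 (random ordering), E[R] = 2*n_A*n_B/(n_A+n_B) + 1 = 2*5*5/10 + 1 = 6.0000.
        Var[R] = 2*n_A*n_B*(2*n_A*n_B - n_A - n_B) / ((n_A+n_B)^2 * (n_A+n_B-1)) = 2000/900 = 2.2222.
        SD[R] = 1.4907.
Step 4: Continuity-corrected z = (R + 0.5 - E[R]) / SD[R] = (5 + 0.5 - 6.0000) / 1.4907 = -0.3354.
Step 5: Two-sided p-value via normal approximation = 2*(1 - Phi(|z|)) = 0.737316.
Step 6: alpha = 0.05. fail to reject H0.

R = 5, z = -0.3354, p = 0.737316, fail to reject H0.


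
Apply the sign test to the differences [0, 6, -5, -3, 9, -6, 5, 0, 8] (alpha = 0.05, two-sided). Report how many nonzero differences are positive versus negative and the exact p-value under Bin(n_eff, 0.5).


Step 1: Discard zero differences. Original n = 9; n_eff = number of nonzero differences = 7.
Nonzero differences (with sign): +6, -5, -3, +9, -6, +5, +8
Step 2: Count signs: positive = 4, negative = 3.
Step 3: Under H0: P(positive) = 0.5, so the number of positives S ~ Bin(7, 0.5).
Step 4: Two-sided exact p-value = sum of Bin(7,0.5) probabilities at or below the observed probability = 1.000000.
Step 5: alpha = 0.05. fail to reject H0.

n_eff = 7, pos = 4, neg = 3, p = 1.000000, fail to reject H0.


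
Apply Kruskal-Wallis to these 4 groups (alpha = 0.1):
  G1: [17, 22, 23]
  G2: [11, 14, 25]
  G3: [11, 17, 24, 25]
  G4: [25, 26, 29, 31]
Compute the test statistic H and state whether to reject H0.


Step 1: Combine all N = 14 observations and assign midranks.
sorted (value, group, rank): (11,G2,1.5), (11,G3,1.5), (14,G2,3), (17,G1,4.5), (17,G3,4.5), (22,G1,6), (23,G1,7), (24,G3,8), (25,G2,10), (25,G3,10), (25,G4,10), (26,G4,12), (29,G4,13), (31,G4,14)
Step 2: Sum ranks within each group.
R_1 = 17.5 (n_1 = 3)
R_2 = 14.5 (n_2 = 3)
R_3 = 24 (n_3 = 4)
R_4 = 49 (n_4 = 4)
Step 3: H = 12/(N(N+1)) * sum(R_i^2/n_i) - 3(N+1)
     = 12/(14*15) * (17.5^2/3 + 14.5^2/3 + 24^2/4 + 49^2/4) - 3*15
     = 0.057143 * 916.417 - 45
     = 7.366667.
Step 4: Ties present; correction factor C = 1 - 36/(14^3 - 14) = 0.986813. Corrected H = 7.366667 / 0.986813 = 7.465108.
Step 5: Under H0, H ~ chi^2(3); p-value = 0.058462.
Step 6: alpha = 0.1. reject H0.

H = 7.4651, df = 3, p = 0.058462, reject H0.
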